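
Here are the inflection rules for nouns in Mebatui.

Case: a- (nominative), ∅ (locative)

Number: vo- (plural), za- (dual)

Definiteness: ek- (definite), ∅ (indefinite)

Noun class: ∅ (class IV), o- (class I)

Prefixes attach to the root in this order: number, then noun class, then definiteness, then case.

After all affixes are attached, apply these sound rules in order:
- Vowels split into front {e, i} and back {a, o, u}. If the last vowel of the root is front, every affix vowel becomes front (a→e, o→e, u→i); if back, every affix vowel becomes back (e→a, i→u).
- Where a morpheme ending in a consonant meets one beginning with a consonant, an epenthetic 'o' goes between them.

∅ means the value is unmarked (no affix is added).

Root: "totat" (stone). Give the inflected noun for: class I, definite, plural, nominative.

Attach number plural vo- → vototat.
Attach noun class class I o- → ovototat.
Attach definiteness definite ek- → ekovototat.
Attach case nominative a- → aekovototat.
Apply vowel harmony: aekovototat → aakovototat.
Epenthesis: no change.

aakovototat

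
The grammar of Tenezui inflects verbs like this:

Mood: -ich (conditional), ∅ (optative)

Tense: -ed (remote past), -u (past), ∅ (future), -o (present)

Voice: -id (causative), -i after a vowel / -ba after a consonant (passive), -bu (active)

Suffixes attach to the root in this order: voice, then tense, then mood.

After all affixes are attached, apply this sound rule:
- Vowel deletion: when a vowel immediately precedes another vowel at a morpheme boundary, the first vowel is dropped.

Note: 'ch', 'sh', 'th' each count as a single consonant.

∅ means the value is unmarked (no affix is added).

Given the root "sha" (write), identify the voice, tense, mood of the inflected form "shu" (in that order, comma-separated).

Segment: sha-i-u.
voice: -i/ba → passive.
tense: -u → past.
mood: ∅ → optative.

passive, past, optative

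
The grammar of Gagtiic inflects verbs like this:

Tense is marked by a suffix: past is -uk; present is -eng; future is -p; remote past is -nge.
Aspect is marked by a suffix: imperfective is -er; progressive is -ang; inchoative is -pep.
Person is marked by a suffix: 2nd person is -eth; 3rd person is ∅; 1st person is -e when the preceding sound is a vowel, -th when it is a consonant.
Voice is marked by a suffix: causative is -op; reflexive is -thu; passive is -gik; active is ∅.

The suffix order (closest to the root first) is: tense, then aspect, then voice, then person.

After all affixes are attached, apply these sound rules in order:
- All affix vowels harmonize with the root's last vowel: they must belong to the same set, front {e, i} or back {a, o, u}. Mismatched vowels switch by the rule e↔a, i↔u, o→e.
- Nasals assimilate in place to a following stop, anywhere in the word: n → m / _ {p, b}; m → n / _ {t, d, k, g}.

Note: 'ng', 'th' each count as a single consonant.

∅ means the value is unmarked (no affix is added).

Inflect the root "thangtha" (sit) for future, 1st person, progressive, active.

thangthapangth

Attach tense future -p → thangthap.
Attach aspect progressive -ang → thangthapang.
voice = active: zero marking, form stays thangthapang.
Attach person 1st person -th (after consonant 'ng') → thangthapangth.
Vowel harmony: no change.
Nasal assimilation: no change.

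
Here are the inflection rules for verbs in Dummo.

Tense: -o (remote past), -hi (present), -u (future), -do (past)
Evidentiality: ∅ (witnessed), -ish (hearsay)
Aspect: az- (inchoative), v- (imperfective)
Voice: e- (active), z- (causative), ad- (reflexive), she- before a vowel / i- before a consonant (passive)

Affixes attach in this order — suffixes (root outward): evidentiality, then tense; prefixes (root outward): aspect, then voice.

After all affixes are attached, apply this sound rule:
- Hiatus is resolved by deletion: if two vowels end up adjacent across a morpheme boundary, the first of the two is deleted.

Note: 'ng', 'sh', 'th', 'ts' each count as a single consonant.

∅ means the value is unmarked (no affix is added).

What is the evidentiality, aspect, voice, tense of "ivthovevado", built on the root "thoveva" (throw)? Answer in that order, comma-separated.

Segment: i-v-thoveva-do.
evidentiality: ∅ → witnessed.
aspect: v- → imperfective.
voice: she/i- → passive.
tense: -do → past.

witnessed, imperfective, passive, past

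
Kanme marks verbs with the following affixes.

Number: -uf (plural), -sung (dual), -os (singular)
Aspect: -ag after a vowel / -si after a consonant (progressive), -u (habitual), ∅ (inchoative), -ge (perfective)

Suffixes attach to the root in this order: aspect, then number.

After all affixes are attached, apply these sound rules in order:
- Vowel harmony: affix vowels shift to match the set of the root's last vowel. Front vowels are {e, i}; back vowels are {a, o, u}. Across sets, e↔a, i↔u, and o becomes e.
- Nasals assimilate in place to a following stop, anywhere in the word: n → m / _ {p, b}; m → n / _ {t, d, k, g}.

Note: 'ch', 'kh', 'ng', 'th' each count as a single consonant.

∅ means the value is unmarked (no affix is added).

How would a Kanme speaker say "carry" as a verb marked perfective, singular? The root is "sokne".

soknegees

Attach aspect perfective -ge → soknege.
Attach number singular -os → soknegeos.
Apply vowel harmony: soknegeos → soknegees.
Nasal assimilation: no change.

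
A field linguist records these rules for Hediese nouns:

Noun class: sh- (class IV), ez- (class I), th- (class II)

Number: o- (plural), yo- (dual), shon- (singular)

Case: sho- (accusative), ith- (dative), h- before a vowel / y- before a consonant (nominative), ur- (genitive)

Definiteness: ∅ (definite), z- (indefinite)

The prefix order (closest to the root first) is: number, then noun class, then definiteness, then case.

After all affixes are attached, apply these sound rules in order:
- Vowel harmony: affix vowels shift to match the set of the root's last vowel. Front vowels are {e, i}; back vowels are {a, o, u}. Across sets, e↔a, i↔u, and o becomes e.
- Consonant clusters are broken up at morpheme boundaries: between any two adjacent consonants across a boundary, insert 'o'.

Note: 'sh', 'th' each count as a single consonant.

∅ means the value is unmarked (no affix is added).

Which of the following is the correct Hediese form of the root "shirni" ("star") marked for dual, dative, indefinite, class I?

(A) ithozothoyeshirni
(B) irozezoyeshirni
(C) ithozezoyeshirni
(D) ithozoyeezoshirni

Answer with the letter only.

Attach number dual yo- → yoshirni.
Attach noun class class I ez- → ezyoshirni.
Attach definiteness indefinite z- → zezyoshirni.
Attach case dative ith- → ithzezyoshirni.
Apply vowel harmony: ithzezyoshirni → ithzezyeshirni.
Apply epenthesis: ithzezyeshirni → ithozezoyeshirni.
So the correct form is ithozezoyeshirni, option (C).
(A) ithozothoyeshirni is wrong: it uses class II instead of class I for noun class.
(B) irozezoyeshirni is wrong: it uses genitive instead of dative for case.
(D) ithozoyeezoshirni is wrong: it has the affixes in the wrong order.

C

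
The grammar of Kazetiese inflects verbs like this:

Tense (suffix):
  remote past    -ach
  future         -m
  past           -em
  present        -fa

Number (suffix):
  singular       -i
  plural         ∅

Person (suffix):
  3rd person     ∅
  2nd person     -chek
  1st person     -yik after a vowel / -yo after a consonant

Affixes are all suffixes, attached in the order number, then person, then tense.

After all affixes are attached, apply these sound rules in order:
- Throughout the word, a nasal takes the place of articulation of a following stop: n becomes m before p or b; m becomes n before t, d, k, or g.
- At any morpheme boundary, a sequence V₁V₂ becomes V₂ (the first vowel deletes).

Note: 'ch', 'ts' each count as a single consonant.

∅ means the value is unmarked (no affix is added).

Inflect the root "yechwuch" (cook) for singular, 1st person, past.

yechwuchiyikem

Attach number singular -i → yechwuchi.
Attach person 1st person -yik (after vowel 'i') → yechwuchiyik.
Attach tense past -em → yechwuchiyikem.
Nasal assimilation: no change.
Vowel deletion: no change.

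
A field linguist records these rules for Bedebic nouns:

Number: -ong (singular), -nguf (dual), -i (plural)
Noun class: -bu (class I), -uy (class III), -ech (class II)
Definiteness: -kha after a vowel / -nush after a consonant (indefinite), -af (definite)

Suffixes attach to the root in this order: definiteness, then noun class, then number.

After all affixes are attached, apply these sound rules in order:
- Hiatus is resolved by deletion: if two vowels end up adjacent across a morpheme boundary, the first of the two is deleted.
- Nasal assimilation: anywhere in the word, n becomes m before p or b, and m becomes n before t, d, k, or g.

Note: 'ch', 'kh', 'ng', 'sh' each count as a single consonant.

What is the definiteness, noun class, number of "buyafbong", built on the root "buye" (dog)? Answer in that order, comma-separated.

Segment: buye-af-bu-ong.
definiteness: -af → definite.
noun class: -bu → class I.
number: -ong → singular.

definite, class I, singular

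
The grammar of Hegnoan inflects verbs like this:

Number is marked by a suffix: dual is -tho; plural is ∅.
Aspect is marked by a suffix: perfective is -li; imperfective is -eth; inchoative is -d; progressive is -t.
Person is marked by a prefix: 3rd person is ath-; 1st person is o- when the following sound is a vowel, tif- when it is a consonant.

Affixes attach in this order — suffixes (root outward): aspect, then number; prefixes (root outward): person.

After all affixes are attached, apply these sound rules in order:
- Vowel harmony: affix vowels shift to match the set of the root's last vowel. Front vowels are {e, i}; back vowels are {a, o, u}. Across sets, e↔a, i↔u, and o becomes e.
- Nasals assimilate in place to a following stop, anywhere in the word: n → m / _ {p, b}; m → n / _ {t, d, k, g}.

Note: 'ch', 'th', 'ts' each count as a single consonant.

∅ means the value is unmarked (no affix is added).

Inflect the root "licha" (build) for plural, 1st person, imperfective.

Attach aspect imperfective -eth → lichaeth.
number = plural: zero marking, form stays lichaeth.
Attach person 1st person tif- (before consonant 'l') → tiflichaeth.
Apply vowel harmony: tiflichaeth → tuflichaath.
Nasal assimilation: no change.

tuflichaath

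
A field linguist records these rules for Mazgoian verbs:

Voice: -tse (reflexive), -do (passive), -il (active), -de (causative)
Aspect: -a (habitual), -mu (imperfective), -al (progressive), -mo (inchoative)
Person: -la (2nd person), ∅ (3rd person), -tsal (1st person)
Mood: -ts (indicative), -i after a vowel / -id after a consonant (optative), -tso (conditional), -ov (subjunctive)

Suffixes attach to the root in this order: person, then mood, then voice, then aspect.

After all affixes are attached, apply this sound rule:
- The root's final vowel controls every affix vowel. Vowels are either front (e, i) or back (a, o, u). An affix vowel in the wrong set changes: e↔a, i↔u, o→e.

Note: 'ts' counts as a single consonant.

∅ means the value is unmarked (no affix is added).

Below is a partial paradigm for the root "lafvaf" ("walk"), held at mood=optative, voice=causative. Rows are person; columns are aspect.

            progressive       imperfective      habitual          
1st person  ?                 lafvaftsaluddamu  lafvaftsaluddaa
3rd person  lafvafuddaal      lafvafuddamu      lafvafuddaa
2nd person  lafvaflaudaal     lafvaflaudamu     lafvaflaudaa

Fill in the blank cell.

Attach person 1st person -tsal → lafvaftsal.
Attach mood optative -id (after consonant 'l') → lafvaftsalid.
Attach voice causative -de → lafvaftsalidde.
Attach aspect progressive -al → lafvaftsaliddeal.
Apply vowel harmony: lafvaftsaliddeal → lafvaftsaluddaal.

lafvaftsaluddaal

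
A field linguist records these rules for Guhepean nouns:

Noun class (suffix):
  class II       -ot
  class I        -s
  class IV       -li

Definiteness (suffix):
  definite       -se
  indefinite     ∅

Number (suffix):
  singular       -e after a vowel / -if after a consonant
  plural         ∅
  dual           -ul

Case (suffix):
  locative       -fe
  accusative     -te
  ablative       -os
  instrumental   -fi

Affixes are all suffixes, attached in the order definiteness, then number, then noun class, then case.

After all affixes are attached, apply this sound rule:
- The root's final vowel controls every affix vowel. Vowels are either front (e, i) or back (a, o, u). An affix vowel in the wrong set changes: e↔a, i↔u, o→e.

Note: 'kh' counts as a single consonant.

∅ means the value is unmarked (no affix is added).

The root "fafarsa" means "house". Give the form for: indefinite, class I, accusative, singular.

fafarsaasta

definiteness = indefinite: zero marking, form stays fafarsa.
Attach number singular -e (after vowel 'a') → fafarsae.
Attach noun class class I -s → fafarsaes.
Attach case accusative -te → fafarsaeste.
Apply vowel harmony: fafarsaeste → fafarsaasta.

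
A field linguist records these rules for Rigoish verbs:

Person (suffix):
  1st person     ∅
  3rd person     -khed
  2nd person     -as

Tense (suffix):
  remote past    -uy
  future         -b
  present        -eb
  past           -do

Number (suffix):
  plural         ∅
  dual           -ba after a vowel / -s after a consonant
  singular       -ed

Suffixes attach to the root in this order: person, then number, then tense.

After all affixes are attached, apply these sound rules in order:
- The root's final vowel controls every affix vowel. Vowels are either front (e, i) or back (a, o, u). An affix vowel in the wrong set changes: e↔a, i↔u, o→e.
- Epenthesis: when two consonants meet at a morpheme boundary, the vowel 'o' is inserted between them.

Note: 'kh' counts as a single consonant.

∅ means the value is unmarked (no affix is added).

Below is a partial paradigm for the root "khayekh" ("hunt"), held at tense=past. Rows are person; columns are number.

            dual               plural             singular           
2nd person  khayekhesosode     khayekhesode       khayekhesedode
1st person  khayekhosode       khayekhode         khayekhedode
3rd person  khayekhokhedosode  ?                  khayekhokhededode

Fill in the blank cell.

Attach person 3rd person -khed → khayekhkhed.
number = plural: zero marking, form stays khayekhkhed.
Attach tense past -do → khayekhkheddo.
Apply vowel harmony: khayekhkheddo → khayekhkhedde.
Apply epenthesis: khayekhkhedde → khayekhokhedode.

khayekhokhedode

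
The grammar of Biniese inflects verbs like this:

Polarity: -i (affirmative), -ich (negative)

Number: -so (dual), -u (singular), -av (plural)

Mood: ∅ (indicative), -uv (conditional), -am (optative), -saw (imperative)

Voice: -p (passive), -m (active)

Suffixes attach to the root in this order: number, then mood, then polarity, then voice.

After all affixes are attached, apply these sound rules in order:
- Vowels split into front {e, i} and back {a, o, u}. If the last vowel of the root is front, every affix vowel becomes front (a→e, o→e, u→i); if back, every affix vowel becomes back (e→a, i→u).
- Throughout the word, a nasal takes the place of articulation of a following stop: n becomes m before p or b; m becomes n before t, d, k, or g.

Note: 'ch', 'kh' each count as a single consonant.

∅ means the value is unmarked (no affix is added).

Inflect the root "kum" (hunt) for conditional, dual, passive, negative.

Attach number dual -so → kumso.
Attach mood conditional -uv → kumsouv.
Attach polarity negative -ich → kumsouvich.
Attach voice passive -p → kumsouvichp.
Apply vowel harmony: kumsouvichp → kumsouvuchp.
Nasal assimilation: no change.

kumsouvuchp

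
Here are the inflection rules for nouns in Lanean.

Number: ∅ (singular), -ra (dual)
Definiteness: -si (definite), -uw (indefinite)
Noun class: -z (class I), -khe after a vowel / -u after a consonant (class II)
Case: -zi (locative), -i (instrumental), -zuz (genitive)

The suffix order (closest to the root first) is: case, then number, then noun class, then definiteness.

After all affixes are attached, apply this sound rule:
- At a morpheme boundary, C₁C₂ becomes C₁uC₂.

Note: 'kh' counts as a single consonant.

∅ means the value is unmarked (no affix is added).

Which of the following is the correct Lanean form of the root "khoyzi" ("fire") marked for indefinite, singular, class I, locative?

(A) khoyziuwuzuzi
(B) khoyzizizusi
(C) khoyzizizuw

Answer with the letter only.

Attach case locative -zi → khoyzizi.
number = singular: zero marking, form stays khoyzizi.
Attach noun class class I -z → khoyziziz.
Attach definiteness indefinite -uw → khoyzizizuw.
Epenthesis: no change.
So the correct form is khoyzizizuw, option (C).
(B) khoyzizizusi is wrong: it uses definite instead of indefinite for definiteness.
(A) khoyziuwuzuzi is wrong: it has the affixes in the wrong order.

C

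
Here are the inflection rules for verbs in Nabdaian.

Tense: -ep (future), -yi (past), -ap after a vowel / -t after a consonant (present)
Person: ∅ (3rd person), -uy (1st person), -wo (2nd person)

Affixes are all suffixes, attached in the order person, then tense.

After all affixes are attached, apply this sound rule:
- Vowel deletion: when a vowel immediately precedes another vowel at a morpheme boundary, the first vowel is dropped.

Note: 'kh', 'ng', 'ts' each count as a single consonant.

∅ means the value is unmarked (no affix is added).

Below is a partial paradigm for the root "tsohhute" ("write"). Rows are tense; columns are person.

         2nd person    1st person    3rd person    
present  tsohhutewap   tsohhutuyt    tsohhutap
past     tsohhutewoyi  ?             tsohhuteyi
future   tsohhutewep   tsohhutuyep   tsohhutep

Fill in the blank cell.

tsohhutuyyi

Attach person 1st person -uy → tsohhuteuy.
Attach tense past -yi → tsohhuteuyyi.
Apply vowel deletion: tsohhuteuyyi → tsohhutuyyi.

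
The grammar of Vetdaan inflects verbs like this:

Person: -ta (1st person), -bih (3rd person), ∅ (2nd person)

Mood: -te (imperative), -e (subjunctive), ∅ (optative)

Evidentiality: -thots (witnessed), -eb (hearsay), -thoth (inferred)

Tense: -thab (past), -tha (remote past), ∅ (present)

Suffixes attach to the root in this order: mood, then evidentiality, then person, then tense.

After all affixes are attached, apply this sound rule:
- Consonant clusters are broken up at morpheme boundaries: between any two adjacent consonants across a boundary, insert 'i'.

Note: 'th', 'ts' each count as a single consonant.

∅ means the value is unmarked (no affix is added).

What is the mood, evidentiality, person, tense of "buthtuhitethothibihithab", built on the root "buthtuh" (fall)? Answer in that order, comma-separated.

Segment: buthtuh-te-thoth-bih-thab.
mood: -te → imperative.
evidentiality: -thoth → inferred.
person: -bih → 3rd person.
tense: -thab → past.

imperative, inferred, 3rd person, past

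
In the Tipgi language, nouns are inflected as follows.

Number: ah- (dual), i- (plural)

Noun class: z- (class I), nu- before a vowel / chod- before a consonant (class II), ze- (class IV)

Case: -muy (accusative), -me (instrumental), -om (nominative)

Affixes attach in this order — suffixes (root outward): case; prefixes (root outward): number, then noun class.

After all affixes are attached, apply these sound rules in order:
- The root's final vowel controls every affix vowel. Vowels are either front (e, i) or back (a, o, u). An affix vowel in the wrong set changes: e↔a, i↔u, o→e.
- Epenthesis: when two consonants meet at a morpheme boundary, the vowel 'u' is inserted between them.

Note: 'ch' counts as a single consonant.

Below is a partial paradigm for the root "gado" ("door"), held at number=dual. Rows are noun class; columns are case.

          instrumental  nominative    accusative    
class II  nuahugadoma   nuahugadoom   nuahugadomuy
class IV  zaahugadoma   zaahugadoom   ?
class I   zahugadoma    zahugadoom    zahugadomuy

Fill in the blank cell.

Attach case accusative -muy → gadomuy.
Attach number dual ah- → ahgadomuy.
Attach noun class class IV ze- → zeahgadomuy.
Apply vowel harmony: zeahgadomuy → zaahgadomuy.
Apply epenthesis: zaahgadomuy → zaahugadomuy.

zaahugadomuy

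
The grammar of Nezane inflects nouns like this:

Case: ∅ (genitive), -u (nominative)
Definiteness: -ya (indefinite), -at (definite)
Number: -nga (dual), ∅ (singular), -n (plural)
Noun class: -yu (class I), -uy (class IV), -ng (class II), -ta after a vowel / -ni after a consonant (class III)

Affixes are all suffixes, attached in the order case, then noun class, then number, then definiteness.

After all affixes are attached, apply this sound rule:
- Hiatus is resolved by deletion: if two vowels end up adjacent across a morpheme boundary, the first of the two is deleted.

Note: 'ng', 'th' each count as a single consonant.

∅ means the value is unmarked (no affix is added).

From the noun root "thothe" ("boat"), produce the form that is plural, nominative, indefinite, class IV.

Attach case nominative -u → thotheu.
Attach noun class class IV -uy → thotheuuy.
Attach number plural -n → thotheuuyn.
Attach definiteness indefinite -ya → thotheuuynya.
Apply vowel deletion: thotheuuynya → thothuynya.

thothuynya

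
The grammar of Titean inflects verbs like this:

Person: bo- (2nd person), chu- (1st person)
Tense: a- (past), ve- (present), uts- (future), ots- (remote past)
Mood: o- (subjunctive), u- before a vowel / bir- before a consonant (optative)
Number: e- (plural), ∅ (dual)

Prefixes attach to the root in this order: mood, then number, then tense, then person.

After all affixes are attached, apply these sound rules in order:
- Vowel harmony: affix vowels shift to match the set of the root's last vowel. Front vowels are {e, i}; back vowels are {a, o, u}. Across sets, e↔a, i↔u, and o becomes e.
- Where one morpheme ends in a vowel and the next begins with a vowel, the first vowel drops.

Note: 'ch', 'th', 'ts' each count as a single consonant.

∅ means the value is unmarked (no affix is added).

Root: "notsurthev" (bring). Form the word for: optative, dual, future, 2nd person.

bitsbirnotsurthev

Attach mood optative bir- (before consonant 'n') → birnotsurthev.
number = dual: zero marking, form stays birnotsurthev.
Attach tense future uts- → utsbirnotsurthev.
Attach person 2nd person bo- → boutsbirnotsurthev.
Apply vowel harmony: boutsbirnotsurthev → beitsbirnotsurthev.
Apply vowel deletion: beitsbirnotsurthev → bitsbirnotsurthev.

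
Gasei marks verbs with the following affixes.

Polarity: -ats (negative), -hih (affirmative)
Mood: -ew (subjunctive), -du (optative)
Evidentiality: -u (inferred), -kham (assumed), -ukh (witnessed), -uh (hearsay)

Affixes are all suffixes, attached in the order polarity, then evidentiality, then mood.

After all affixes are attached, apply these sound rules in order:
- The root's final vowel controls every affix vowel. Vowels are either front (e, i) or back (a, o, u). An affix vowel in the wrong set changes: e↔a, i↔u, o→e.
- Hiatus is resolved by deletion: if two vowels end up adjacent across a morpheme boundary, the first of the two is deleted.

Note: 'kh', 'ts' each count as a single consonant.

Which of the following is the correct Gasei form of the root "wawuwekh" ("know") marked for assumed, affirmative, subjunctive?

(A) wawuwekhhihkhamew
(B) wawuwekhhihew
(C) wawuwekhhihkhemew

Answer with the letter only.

C

Attach polarity affirmative -hih → wawuwekhhih.
Attach evidentiality assumed -kham → wawuwekhhihkham.
Attach mood subjunctive -ew → wawuwekhhihkhamew.
Apply vowel harmony: wawuwekhhihkhamew → wawuwekhhihkhemew.
Vowel deletion: no change.
So the correct form is wawuwekhhihkhemew, option (C).
(B) wawuwekhhihew is wrong: it uses inferred instead of assumed for evidentiality.
(A) wawuwekhhihkhamew is wrong: it fails to apply the sound rule(s).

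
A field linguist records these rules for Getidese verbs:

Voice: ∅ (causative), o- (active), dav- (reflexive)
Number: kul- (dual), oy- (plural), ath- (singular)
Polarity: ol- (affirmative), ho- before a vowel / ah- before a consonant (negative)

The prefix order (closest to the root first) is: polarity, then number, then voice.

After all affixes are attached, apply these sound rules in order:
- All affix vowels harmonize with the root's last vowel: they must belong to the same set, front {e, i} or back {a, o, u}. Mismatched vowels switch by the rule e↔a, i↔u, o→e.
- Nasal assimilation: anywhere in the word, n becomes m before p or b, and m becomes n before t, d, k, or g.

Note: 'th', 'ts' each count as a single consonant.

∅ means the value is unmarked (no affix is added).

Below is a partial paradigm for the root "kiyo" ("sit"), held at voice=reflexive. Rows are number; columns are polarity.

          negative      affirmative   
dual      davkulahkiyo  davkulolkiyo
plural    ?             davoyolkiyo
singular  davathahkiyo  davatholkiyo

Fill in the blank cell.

davoyahkiyo

Attach polarity negative ah- (before consonant 'k') → ahkiyo.
Attach number plural oy- → oyahkiyo.
Attach voice reflexive dav- → davoyahkiyo.
Vowel harmony: no change.
Nasal assimilation: no change.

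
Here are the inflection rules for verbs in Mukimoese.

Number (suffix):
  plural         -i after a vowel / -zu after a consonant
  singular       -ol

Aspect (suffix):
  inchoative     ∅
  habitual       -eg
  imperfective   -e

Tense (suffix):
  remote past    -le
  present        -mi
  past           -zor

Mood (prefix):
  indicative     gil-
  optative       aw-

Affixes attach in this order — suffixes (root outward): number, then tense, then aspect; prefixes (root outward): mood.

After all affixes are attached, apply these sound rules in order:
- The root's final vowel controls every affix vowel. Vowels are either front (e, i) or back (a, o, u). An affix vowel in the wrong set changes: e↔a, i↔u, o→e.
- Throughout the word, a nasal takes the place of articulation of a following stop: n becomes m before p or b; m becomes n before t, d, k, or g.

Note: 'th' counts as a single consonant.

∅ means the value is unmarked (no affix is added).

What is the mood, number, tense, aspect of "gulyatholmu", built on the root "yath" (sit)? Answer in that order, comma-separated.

Segment: gil-yath-ol-mi.
mood: gil- → indicative.
number: -ol → singular.
tense: -mi → present.
aspect: ∅ → inchoative.

indicative, singular, present, inchoative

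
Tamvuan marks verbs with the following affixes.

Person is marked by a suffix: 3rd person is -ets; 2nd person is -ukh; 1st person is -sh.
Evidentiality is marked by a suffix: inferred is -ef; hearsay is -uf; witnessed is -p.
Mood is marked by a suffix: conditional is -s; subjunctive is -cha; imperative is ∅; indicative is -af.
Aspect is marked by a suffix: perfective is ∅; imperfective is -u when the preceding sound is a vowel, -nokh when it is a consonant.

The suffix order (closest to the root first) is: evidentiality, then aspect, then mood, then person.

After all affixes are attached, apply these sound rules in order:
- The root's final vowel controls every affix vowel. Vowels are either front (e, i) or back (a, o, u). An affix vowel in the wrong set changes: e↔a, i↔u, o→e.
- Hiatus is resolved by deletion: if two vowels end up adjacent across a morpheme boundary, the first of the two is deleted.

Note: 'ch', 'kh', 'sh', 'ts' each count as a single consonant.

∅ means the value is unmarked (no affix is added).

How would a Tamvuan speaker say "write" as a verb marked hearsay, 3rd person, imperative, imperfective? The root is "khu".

Attach evidentiality hearsay -uf → khuuf.
Attach aspect imperfective -nokh (after consonant 'f') → khuufnokh.
mood = imperative: zero marking, form stays khuufnokh.
Attach person 3rd person -ets → khuufnokhets.
Apply vowel harmony: khuufnokhets → khuufnokhats.
Apply vowel deletion: khuufnokhats → khufnokhats.

khufnokhats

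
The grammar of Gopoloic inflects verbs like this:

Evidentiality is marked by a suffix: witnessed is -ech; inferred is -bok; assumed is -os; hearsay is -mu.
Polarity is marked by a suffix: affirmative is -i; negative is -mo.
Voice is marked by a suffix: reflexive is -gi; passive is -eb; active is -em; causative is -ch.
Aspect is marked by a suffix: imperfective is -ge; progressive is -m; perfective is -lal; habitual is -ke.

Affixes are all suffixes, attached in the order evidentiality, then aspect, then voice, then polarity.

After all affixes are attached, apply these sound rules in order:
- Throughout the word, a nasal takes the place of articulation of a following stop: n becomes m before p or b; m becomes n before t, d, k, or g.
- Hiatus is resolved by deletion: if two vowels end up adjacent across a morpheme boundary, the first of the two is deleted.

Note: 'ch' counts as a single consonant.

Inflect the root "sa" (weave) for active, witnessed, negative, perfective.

sechlalemmo

Attach evidentiality witnessed -ech → saech.
Attach aspect perfective -lal → saechlal.
Attach voice active -em → saechlalem.
Attach polarity negative -mo → saechlalemmo.
Nasal assimilation: no change.
Apply vowel deletion: saechlalemmo → sechlalemmo.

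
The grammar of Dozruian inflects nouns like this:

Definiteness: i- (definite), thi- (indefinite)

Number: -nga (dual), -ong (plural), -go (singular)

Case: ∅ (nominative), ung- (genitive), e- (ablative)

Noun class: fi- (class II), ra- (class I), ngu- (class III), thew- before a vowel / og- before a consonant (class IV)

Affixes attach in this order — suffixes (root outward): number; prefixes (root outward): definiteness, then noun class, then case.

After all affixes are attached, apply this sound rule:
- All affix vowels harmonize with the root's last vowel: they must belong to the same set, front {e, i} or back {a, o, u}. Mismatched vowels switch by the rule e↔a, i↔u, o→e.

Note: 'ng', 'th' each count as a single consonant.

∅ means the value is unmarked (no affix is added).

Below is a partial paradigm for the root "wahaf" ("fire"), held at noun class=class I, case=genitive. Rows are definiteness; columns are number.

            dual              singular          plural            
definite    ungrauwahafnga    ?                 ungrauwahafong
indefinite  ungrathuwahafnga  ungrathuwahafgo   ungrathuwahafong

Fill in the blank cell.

Attach definiteness definite i- → iwahaf.
Attach noun class class I ra- → raiwahaf.
Attach case genitive ung- → ungraiwahaf.
Attach number singular -go → ungraiwahafgo.
Apply vowel harmony: ungraiwahafgo → ungrauwahafgo.

ungrauwahafgo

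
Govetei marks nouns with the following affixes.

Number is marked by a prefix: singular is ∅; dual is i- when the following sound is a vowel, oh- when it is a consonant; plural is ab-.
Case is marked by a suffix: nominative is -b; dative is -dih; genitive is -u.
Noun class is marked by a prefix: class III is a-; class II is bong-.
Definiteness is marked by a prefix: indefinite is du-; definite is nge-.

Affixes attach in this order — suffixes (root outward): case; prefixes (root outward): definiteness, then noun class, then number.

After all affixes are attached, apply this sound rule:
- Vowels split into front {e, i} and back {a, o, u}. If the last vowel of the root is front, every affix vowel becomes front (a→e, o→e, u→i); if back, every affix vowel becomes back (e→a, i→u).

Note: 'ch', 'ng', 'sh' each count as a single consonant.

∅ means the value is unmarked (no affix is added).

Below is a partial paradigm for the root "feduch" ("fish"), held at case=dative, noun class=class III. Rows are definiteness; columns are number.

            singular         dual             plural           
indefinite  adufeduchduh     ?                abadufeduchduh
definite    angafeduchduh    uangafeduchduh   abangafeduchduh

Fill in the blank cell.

Attach case dative -dih → feduchdih.
Attach definiteness indefinite du- → dufeduchdih.
Attach noun class class III a- → adufeduchdih.
Attach number dual i- (before vowel 'a') → iadufeduchdih.
Apply vowel harmony: iadufeduchdih → uadufeduchduh.

uadufeduchduh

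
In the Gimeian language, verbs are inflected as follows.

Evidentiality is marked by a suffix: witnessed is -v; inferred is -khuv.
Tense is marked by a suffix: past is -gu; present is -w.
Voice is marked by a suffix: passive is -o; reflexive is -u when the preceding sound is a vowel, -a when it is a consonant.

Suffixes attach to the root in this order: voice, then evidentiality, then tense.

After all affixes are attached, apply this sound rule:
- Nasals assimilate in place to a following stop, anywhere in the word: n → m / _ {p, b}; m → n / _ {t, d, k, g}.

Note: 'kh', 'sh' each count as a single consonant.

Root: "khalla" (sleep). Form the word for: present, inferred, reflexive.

Attach voice reflexive -u (after vowel 'a') → khallau.
Attach evidentiality inferred -khuv → khallaukhuv.
Attach tense present -w → khallaukhuvw.
Nasal assimilation: no change.

khallaukhuvw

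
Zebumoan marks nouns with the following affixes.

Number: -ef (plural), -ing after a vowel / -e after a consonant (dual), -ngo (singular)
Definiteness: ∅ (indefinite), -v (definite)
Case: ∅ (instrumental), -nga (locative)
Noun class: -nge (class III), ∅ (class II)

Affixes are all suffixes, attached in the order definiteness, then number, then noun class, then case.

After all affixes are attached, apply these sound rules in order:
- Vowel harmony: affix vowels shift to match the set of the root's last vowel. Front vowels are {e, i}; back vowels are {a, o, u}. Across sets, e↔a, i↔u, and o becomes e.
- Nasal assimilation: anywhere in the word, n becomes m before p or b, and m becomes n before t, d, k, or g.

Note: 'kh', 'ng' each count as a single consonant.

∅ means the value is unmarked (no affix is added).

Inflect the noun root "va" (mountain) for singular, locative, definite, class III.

vavngonganga

Attach definiteness definite -v → vav.
Attach number singular -ngo → vavngo.
Attach noun class class III -nge → vavngonge.
Attach case locative -nga → vavngongenga.
Apply vowel harmony: vavngongenga → vavngonganga.
Nasal assimilation: no change.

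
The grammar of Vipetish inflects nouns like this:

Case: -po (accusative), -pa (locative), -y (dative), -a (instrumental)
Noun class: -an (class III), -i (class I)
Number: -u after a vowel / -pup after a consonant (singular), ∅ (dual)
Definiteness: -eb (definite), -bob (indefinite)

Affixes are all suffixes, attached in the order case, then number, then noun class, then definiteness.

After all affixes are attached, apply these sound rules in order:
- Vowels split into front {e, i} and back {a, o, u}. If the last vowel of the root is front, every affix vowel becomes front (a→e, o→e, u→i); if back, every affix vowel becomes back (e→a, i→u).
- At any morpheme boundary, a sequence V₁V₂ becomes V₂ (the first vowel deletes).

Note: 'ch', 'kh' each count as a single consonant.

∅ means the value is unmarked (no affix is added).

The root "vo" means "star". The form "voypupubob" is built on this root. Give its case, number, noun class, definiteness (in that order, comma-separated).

Segment: vo-y-pup-i-bob.
case: -y → dative.
number: -u/pup → singular.
noun class: -i → class I.
definiteness: -bob → indefinite.

dative, singular, class I, indefinite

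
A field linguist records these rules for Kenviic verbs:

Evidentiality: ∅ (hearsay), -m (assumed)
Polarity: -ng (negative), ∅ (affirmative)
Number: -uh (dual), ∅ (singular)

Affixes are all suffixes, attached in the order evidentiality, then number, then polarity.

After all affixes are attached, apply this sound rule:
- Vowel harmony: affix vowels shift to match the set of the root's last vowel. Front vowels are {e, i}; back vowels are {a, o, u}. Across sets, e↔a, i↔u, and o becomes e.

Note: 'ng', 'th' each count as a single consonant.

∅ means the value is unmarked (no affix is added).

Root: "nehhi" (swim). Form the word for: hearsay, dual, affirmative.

nehhiih

evidentiality = hearsay: zero marking, form stays nehhi.
Attach number dual -uh → nehhiuh.
polarity = affirmative: zero marking, form stays nehhiuh.
Apply vowel harmony: nehhiuh → nehhiih.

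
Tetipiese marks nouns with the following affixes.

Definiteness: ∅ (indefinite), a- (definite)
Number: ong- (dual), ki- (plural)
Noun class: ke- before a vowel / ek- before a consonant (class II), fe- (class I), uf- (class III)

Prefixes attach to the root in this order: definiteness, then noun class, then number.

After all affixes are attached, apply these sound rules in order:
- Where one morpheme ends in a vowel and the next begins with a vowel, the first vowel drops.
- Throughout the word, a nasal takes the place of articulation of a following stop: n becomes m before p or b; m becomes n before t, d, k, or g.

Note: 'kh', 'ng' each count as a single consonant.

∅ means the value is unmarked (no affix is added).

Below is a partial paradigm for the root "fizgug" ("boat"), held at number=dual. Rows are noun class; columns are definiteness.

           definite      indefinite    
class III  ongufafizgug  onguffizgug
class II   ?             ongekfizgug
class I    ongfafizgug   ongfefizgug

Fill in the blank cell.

ongkafizgug

Attach definiteness definite a- → afizgug.
Attach noun class class II ke- (before vowel 'a') → keafizgug.
Attach number dual ong- → ongkeafizgug.
Apply vowel deletion: ongkeafizgug → ongkafizgug.
Nasal assimilation: no change.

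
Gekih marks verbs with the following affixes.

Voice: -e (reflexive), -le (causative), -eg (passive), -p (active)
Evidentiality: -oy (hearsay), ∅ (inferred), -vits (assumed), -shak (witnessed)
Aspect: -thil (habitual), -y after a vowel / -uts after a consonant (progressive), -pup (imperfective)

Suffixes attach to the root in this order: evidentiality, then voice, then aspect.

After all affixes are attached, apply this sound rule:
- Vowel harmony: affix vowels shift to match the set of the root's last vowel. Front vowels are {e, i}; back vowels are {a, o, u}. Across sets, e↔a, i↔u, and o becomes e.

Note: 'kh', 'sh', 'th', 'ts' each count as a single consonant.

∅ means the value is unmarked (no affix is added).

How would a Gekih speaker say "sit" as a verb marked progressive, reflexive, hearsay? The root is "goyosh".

goyoshoyay

Attach evidentiality hearsay -oy → goyoshoy.
Attach voice reflexive -e → goyoshoye.
Attach aspect progressive -y (after vowel 'e') → goyoshoyey.
Apply vowel harmony: goyoshoyey → goyoshoyay.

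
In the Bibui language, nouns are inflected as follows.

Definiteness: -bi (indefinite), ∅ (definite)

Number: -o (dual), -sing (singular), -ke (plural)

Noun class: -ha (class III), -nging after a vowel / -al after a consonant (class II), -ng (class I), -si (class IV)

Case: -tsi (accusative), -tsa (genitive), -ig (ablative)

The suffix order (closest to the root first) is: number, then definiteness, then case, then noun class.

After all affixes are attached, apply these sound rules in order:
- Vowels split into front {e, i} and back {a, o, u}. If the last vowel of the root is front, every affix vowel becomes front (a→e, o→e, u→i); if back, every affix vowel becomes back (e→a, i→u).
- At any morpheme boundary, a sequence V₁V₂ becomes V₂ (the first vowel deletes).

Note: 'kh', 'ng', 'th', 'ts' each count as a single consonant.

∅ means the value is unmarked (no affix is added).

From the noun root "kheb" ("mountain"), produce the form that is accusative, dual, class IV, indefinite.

khebebitsisi

Attach number dual -o → khebo.
Attach definiteness indefinite -bi → khebobi.
Attach case accusative -tsi → khebobitsi.
Attach noun class class IV -si → khebobitsisi.
Apply vowel harmony: khebobitsisi → khebebitsisi.
Vowel deletion: no change.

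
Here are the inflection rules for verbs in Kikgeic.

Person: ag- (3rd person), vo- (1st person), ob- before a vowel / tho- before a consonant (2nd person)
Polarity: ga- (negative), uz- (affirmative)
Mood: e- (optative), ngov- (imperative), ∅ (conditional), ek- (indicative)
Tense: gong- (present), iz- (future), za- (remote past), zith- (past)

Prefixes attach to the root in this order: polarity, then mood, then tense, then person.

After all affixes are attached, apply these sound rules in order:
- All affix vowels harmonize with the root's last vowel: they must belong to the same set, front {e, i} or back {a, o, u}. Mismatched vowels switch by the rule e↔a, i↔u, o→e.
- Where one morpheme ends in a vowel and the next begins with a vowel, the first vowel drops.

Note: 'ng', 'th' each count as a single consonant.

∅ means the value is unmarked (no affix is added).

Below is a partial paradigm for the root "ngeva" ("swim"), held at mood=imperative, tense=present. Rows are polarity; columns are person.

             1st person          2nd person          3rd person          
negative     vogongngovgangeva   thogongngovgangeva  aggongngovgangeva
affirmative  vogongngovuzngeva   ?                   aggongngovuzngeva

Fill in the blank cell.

thogongngovuzngeva

Attach polarity affirmative uz- → uzngeva.
Attach mood imperative ngov- → ngovuzngeva.
Attach tense present gong- → gongngovuzngeva.
Attach person 2nd person tho- (before consonant 'g') → thogongngovuzngeva.
Vowel harmony: no change.
Vowel deletion: no change.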